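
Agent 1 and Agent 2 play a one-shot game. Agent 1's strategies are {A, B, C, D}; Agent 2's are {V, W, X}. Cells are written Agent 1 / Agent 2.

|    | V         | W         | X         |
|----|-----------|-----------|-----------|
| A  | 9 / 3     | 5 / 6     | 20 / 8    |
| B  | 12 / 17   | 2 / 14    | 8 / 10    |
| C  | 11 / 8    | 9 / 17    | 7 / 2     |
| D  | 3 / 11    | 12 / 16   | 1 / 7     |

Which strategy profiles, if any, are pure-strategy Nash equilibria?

Check mutual best responses: a cell is a NE iff neither player can gain by unilaterally deviating.
Agent 1's best responses — vs V: B (payoff 12); vs W: D (payoff 12); vs X: A (payoff 20).
Agent 2's best responses — vs A: X (payoff 8); vs B: V (payoff 17); vs C: W (payoff 17); vs D: W (payoff 16).
Mutual best responses occur at (A, X), (B, V), and (D, W); at each, neither player gains by switching.

(A, X), (B, V), and (D, W)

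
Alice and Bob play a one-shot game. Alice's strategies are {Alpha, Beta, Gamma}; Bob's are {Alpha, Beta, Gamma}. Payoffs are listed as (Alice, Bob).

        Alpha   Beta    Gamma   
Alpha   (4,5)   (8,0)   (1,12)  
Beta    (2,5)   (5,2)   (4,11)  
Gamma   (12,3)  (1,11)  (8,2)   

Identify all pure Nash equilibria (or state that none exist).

Find each player's best response to every opponent strategy; NE are the intersections.
Alice's best responses — vs Alpha: Gamma (payoff 12); vs Beta: Alpha (payoff 8); vs Gamma: Gamma (payoff 8).
Bob's best responses — vs Alpha: Gamma (payoff 12); vs Beta: Gamma (payoff 11); vs Gamma: Beta (payoff 11).
No cell has both players best-responding. For instance, Alice's best reply to Gamma is Gamma, but against Gamma Bob prefers Beta over Gamma.

None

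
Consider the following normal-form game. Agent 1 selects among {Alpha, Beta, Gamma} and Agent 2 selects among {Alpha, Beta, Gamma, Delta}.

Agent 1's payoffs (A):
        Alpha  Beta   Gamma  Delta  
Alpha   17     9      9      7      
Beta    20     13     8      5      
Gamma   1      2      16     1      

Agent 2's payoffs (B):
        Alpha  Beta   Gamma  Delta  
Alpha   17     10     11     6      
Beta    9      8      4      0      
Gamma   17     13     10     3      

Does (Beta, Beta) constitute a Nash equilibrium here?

Holding Agent 2 at Beta: Agent 1 gets 13 from Beta, versus 9 from Alpha, 2 from Gamma. No profitable deviation for Agent 1.
Holding Agent 1 at Beta: Agent 2 gets 8 from Beta but could get 9 by switching to Alpha. Agent 2 has a profitable deviation.

No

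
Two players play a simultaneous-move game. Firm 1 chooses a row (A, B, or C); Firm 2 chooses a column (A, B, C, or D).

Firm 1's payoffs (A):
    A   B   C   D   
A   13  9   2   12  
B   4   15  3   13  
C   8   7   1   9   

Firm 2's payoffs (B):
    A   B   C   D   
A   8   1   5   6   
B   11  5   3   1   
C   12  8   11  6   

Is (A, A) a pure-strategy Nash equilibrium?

Holding Firm 2 at A: Firm 1 gets 13 from A, versus 4 from B, 8 from C. No profitable deviation for Firm 1.
Holding Firm 1 at A: Firm 2 gets 8 from A, versus 1 from B, 5 from C, 6 from D. No profitable deviation for Firm 2 either.

Yes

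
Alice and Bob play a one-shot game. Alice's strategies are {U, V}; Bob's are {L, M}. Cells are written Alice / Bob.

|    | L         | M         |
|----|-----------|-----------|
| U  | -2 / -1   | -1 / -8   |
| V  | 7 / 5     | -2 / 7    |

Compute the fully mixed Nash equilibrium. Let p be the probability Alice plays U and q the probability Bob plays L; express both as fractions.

p = 2/9, q = 1/10

In a mixed NE each player is indifferent between their pure strategies, so the opponent's mix sets the indifference.
Bob indifferent between L and M: p·(-1) + (1−p)·5 = p·(-8) + (1−p)·7 ⟹ 5 + (-6)p = 7 + (-15)p ⟹ p = 2/9.
Alice indifferent between U and V: q·(-2) + (1−q)·(-1) = q·7 + (1−q)·(-2) ⟹ (-1) + (-1)q = (-2) + 9q ⟹ q = 1/10.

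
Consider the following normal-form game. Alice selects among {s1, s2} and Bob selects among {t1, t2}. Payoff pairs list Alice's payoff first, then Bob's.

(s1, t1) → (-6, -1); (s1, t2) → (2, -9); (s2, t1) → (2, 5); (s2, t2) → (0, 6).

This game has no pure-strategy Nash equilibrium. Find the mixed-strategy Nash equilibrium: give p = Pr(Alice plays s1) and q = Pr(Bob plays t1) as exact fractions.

In a mixed NE each player is indifferent between their pure strategies, so the opponent's mix sets the indifference.
Bob indifferent between t1 and t2: p·(-1) + (1−p)·5 = p·(-9) + (1−p)·6 ⟹ 5 + (-6)p = 6 + (-15)p ⟹ p = 1/9.
Alice indifferent between s1 and s2: q·(-6) + (1−q)·2 = q·2 + (1−q)·0 ⟹ 2 + (-8)q = 0 + 2q ⟹ q = 1/5.

p = 1/9, q = 1/5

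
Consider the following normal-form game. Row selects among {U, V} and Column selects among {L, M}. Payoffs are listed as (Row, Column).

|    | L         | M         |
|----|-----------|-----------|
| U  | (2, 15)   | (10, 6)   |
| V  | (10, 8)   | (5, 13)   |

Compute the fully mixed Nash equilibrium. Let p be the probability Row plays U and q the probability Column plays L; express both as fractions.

p = 5/14, q = 5/13

In a mixed NE each player is indifferent between their pure strategies, so the opponent's mix sets the indifference.
Column indifferent between L and M: p·15 + (1−p)·8 = p·6 + (1−p)·13 ⟹ 8 + 7p = 13 + (-7)p ⟹ p = 5/14.
Row indifferent between U and V: q·2 + (1−q)·10 = q·10 + (1−q)·5 ⟹ 10 + (-8)q = 5 + 5q ⟹ q = 5/13.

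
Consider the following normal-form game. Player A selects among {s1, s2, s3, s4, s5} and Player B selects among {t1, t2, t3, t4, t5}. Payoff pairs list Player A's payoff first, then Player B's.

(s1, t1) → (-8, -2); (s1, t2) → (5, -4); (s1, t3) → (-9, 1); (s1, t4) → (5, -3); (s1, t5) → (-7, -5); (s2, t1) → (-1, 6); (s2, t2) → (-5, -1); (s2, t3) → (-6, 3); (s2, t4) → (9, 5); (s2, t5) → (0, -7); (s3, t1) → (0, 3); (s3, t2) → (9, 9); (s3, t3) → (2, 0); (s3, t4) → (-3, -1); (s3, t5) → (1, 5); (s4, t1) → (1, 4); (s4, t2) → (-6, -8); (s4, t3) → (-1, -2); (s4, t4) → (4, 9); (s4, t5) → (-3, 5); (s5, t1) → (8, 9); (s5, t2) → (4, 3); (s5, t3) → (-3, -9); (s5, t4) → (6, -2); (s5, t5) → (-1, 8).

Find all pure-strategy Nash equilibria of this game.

(s3, t2) and (s5, t1)

Check mutual best responses: a cell is a NE iff neither player can gain by unilaterally deviating.
Player A's best responses — vs t1: s5 (payoff 8); vs t2: s3 (payoff 9); vs t3: s3 (payoff 2); vs t4: s2 (payoff 9); vs t5: s3 (payoff 1).
Player B's best responses — vs s1: t3 (payoff 1); vs s2: t1 (payoff 6); vs s3: t2 (payoff 9); vs s4: t4 (payoff 9); vs s5: t1 (payoff 9).
Mutual best responses occur at (s3, t2) and (s5, t1); at each, neither player gains by switching.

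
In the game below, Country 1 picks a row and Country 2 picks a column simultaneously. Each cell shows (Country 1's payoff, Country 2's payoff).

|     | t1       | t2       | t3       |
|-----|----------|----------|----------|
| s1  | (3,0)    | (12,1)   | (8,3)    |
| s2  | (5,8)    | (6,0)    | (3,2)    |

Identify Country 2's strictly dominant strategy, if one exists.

No strictly dominant strategy

A strategy is strictly dominant if it gives Country 2 a strictly higher payoff than every other strategy, against every choice by the opponent.
t1 is not dominant: against s1, t2 gives 1 > 0.
t2 is not dominant: against s1, t3 gives 3 > 1.
t3 is not dominant: against s2, t1 gives 8 > 2.
No single strategy is best against every opponent action.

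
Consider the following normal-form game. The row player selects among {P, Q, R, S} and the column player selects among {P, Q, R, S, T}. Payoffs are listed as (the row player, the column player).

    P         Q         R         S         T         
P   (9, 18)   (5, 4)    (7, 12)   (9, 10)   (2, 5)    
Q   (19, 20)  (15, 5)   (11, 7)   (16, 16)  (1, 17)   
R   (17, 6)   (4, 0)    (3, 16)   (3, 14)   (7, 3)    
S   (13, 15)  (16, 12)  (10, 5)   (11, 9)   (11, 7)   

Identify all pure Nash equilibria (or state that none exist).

A profile is a Nash equilibrium when each player is best-responding to the other.
The row player's best responses — vs P: Q (payoff 19); vs Q: S (payoff 16); vs R: Q (payoff 11); vs S: Q (payoff 16); vs T: S (payoff 11).
The column player's best responses — vs P: P (payoff 18); vs Q: P (payoff 20); vs R: R (payoff 16); vs S: P (payoff 15).
The only mutual best response is (Q, P); neither player gains by switching there.

(Q, P)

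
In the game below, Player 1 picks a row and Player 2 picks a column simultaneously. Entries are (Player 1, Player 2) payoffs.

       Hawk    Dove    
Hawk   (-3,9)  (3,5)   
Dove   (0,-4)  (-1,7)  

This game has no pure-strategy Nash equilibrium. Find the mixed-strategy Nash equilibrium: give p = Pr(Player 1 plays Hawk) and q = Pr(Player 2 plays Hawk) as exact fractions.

p = 11/15, q = 4/7

In a mixed NE each player is indifferent between their pure strategies, so the opponent's mix sets the indifference.
Player 2 indifferent between Hawk and Dove: p·9 + (1−p)·(-4) = p·5 + (1−p)·7 ⟹ (-4) + 13p = 7 + (-2)p ⟹ p = 11/15.
Player 1 indifferent between Hawk and Dove: q·(-3) + (1−q)·3 = q·0 + (1−q)·(-1) ⟹ 3 + (-6)q = (-1) + 1q ⟹ q = 4/7.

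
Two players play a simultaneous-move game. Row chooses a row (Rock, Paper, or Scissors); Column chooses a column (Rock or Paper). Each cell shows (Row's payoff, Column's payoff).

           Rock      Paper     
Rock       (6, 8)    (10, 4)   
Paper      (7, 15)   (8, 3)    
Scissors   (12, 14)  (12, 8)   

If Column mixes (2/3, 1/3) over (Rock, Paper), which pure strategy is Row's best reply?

Scissors

Compute Row's expected payoff from each pure strategy against the given mix.
Rock: (2/3)·6 + (1/3)·10 = 22/3
Paper: (2/3)·7 + (1/3)·8 = 22/3
Scissors: (2/3)·12 + (1/3)·12 = 12
Highest expected payoff is 12, from Scissors.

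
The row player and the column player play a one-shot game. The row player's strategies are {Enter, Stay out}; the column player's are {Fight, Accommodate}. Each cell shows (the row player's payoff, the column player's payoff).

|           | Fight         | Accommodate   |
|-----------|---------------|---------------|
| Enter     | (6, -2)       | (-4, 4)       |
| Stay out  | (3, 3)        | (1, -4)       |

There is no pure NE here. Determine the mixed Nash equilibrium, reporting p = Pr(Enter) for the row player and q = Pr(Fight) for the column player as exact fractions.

Each player's mixing probability is pinned down by making the *other* player indifferent.
The column player indifferent between Fight and Accommodate: p·(-2) + (1−p)·3 = p·4 + (1−p)·(-4) ⟹ 3 + (-5)p = (-4) + 8p ⟹ p = 7/13.
The row player indifferent between Enter and Stay out: q·6 + (1−q)·(-4) = q·3 + (1−q)·1 ⟹ (-4) + 10q = 1 + 2q ⟹ q = 5/8.

p = 7/13, q = 5/8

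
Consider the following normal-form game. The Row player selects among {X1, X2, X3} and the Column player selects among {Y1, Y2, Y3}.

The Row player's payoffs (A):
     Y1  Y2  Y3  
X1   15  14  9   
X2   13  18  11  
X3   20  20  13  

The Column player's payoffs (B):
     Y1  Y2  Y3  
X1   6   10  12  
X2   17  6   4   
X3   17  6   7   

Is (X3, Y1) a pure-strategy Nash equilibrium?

Yes

Holding the Column player at Y1: the Row player gets 20 from X3, versus 15 from X1, 13 from X2. No profitable deviation for the Row player.
Holding the Row player at X3: the Column player gets 17 from Y1, versus 6 from Y2, 7 from Y3. No profitable deviation for the Column player either.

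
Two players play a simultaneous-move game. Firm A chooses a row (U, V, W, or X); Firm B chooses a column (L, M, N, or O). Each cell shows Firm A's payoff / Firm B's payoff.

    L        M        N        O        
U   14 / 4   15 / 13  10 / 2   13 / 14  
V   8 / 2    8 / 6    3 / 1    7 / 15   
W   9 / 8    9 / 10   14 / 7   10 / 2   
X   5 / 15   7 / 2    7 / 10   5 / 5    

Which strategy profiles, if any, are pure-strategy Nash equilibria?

(U, O)

A profile is a Nash equilibrium when each player is best-responding to the other.
Firm A's best responses — vs L: U (payoff 14); vs M: U (payoff 15); vs N: W (payoff 14); vs O: U (payoff 13).
Firm B's best responses — vs U: O (payoff 14); vs V: O (payoff 15); vs W: M (payoff 10); vs X: L (payoff 15).
The only mutual best response is (U, O); neither player gains by switching there.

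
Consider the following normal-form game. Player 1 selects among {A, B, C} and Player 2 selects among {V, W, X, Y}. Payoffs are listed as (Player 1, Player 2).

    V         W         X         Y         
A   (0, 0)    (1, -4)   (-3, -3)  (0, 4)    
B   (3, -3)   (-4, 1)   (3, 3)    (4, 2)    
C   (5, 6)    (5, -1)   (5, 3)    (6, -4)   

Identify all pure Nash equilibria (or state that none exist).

(C, V)

Find each player's best response to every opponent strategy; NE are the intersections.
Player 1's best responses — vs V: C (payoff 5); vs W: C (payoff 5); vs X: C (payoff 5); vs Y: C (payoff 6).
Player 2's best responses — vs A: Y (payoff 4); vs B: X (payoff 3); vs C: V (payoff 6).
The only mutual best response is (C, V); neither player gains by switching there.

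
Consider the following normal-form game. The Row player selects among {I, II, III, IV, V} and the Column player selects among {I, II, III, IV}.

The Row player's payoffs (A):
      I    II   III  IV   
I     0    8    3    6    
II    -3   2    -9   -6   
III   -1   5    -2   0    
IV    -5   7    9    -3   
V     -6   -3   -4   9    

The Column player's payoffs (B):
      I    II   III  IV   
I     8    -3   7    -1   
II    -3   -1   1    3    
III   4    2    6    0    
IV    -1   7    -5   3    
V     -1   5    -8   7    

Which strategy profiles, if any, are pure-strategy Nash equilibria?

(I, I) and (V, IV)

Find each player's best response to every opponent strategy; NE are the intersections.
The Row player's best responses — vs I: I (payoff 0); vs II: I (payoff 8); vs III: IV (payoff 9); vs IV: V (payoff 9).
The Column player's best responses — vs I: I (payoff 8); vs II: IV (payoff 3); vs III: III (payoff 6); vs IV: II (payoff 7); vs V: IV (payoff 7).
Mutual best responses occur at (I, I) and (V, IV); at each, neither player gains by switching.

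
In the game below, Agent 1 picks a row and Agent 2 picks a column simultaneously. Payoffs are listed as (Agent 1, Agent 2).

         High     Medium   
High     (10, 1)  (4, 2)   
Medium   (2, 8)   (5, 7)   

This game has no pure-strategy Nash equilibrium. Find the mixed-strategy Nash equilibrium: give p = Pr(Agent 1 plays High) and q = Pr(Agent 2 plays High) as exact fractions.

In a mixed NE each player is indifferent between their pure strategies, so the opponent's mix sets the indifference.
Agent 2 indifferent between High and Medium: p·1 + (1−p)·8 = p·2 + (1−p)·7 ⟹ 8 + (-7)p = 7 + (-5)p ⟹ p = 1/2.
Agent 1 indifferent between High and Medium: q·10 + (1−q)·4 = q·2 + (1−q)·5 ⟹ 4 + 6q = 5 + (-3)q ⟹ q = 1/9.

p = 1/2, q = 1/9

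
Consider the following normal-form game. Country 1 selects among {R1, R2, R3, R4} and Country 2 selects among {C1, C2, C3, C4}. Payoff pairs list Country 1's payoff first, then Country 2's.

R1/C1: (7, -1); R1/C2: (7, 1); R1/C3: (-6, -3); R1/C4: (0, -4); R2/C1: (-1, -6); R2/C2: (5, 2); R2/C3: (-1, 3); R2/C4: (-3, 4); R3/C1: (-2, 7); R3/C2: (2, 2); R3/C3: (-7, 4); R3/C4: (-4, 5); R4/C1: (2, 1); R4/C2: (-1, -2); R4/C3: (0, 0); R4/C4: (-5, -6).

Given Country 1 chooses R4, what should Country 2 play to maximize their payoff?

With Country 1 fixed at R4, Country 2's payoffs are: C1 → 1, C2 → -2, C3 → 0, C4 → -6.
The maximum is 1, achieved by C1.

C1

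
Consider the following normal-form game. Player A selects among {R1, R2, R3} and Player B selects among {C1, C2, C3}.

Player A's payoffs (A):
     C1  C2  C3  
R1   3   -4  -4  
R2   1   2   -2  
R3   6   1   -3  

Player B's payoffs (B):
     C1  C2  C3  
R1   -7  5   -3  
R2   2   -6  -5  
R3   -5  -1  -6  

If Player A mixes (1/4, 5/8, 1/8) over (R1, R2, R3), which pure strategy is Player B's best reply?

Compute Player B's expected payoff from each pure strategy against the given mix.
C1: (1/4)·(-7) + (5/8)·2 + (1/8)·(-5) = -9/8
C2: (1/4)·5 + (5/8)·(-6) + (1/8)·(-1) = -21/8
C3: (1/4)·(-3) + (5/8)·(-5) + (1/8)·(-6) = -37/8
Highest expected payoff is -9/8, from C1.

C1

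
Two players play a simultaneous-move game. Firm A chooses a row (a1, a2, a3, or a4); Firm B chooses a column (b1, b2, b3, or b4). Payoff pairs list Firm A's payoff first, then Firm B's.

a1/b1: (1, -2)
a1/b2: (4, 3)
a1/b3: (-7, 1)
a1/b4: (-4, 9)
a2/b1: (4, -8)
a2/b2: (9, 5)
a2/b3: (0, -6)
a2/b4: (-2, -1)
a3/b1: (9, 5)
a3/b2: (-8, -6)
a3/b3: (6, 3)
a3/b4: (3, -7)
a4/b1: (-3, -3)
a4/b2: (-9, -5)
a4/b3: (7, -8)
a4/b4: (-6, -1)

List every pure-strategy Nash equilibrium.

Check mutual best responses: a cell is a NE iff neither player can gain by unilaterally deviating.
Firm A's best responses — vs b1: a3 (payoff 9); vs b2: a2 (payoff 9); vs b3: a4 (payoff 7); vs b4: a3 (payoff 3).
Firm B's best responses — vs a1: b4 (payoff 9); vs a2: b2 (payoff 5); vs a3: b1 (payoff 5); vs a4: b4 (payoff -1).
Mutual best responses occur at (a2, b2) and (a3, b1); at each, neither player gains by switching.

(a2, b2) and (a3, b1)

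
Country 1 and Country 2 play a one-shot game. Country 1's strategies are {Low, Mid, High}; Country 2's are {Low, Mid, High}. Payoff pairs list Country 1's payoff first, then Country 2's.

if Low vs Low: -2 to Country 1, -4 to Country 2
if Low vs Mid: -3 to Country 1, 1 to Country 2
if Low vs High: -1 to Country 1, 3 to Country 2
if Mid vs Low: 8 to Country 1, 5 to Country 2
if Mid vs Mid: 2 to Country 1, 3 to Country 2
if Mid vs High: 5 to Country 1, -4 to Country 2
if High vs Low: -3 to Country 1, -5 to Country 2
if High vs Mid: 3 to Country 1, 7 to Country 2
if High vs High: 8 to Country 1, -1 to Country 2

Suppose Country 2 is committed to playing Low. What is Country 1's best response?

With Country 2 fixed at Low, Country 1's payoffs are: Low → -2, Mid → 8, High → -3.
The maximum is 8, achieved by Mid.

Mid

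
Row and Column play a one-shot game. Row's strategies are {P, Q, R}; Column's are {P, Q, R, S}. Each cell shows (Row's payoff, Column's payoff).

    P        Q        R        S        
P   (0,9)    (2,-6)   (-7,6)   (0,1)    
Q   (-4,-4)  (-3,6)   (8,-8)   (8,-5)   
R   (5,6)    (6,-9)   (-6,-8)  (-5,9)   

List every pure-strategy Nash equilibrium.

No pure-strategy Nash equilibrium

Find each player's best response to every opponent strategy; NE are the intersections.
Row's best responses — vs P: R (payoff 5); vs Q: R (payoff 6); vs R: Q (payoff 8); vs S: Q (payoff 8).
Column's best responses — vs P: P (payoff 9); vs Q: Q (payoff 6); vs R: S (payoff 9).
No cell has both players best-responding. For instance, Row's best reply to R is Q, but against Q Column prefers Q over R.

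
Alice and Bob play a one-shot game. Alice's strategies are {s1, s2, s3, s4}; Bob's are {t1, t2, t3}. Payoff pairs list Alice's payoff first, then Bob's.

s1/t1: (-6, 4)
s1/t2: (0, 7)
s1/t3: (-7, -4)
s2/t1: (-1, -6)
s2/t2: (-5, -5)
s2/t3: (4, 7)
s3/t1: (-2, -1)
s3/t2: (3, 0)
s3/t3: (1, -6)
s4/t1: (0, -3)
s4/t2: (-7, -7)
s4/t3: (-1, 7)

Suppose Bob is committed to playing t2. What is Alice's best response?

s3

With Bob fixed at t2, Alice's payoffs are: s1 → 0, s2 → -5, s3 → 3, s4 → -7.
The maximum is 3, achieved by s3.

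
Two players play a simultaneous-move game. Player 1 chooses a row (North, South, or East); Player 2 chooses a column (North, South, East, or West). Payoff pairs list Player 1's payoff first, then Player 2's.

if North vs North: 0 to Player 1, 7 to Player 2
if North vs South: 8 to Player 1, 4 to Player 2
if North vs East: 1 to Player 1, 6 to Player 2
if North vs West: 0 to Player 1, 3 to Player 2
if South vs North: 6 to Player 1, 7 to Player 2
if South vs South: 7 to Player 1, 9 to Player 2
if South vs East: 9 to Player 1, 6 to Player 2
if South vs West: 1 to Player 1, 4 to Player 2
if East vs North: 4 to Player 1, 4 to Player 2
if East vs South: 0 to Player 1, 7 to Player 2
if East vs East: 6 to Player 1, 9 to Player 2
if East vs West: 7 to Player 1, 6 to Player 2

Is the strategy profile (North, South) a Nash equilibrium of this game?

Holding Player 2 at South: Player 1 gets 8 from North, versus 7 from South, 0 from East. No profitable deviation for Player 1.
Holding Player 1 at North: Player 2 gets 4 from South but could get 7 by switching to North. Player 2 has a profitable deviation.

No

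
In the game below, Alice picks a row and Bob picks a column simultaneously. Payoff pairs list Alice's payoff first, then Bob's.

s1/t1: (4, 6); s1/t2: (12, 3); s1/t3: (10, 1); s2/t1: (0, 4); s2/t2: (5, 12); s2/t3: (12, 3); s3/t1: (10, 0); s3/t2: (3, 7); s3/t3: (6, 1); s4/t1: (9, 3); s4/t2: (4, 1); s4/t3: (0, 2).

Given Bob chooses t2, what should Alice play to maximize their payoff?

With Bob fixed at t2, Alice's payoffs are: s1 → 12, s2 → 5, s3 → 3, s4 → 4.
The maximum is 12, achieved by s1.

s1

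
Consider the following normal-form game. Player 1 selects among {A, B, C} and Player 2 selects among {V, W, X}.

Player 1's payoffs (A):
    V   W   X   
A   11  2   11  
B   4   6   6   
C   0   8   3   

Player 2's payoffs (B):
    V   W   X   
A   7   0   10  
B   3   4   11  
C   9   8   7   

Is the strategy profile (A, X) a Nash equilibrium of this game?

Holding Player 2 at X: Player 1 gets 11 from A, versus 6 from B, 3 from C. No profitable deviation for Player 1.
Holding Player 1 at A: Player 2 gets 10 from X, versus 7 from V, 0 from W. No profitable deviation for Player 2 either.

Yes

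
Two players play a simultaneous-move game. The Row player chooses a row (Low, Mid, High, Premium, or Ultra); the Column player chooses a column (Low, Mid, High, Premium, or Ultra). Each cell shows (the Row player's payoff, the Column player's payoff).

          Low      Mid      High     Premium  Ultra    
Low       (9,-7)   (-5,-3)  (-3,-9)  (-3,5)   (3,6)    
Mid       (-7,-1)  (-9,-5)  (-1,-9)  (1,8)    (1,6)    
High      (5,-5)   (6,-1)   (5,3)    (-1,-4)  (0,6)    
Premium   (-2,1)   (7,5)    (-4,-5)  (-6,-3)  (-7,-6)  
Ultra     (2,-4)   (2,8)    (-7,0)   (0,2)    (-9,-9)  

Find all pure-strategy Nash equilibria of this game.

Find each player's best response to every opponent strategy; NE are the intersections.
The Row player's best responses — vs Low: Low (payoff 9); vs Mid: Premium (payoff 7); vs High: High (payoff 5); vs Premium: Mid (payoff 1); vs Ultra: Low (payoff 3).
The Column player's best responses — vs Low: Ultra (payoff 6); vs Mid: Premium (payoff 8); vs High: Ultra (payoff 6); vs Premium: Mid (payoff 5); vs Ultra: Mid (payoff 8).
Mutual best responses occur at (Low, Ultra), (Mid, Premium), and (Premium, Mid); at each, neither player gains by switching.

(Low, Ultra), (Mid, Premium), and (Premium, Mid)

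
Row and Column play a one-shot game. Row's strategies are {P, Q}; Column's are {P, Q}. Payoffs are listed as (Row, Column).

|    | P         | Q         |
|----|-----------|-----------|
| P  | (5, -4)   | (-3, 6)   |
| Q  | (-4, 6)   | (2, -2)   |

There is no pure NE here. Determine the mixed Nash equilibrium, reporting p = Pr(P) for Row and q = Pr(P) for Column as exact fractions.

Each player's mixing probability is pinned down by making the *other* player indifferent.
Column indifferent between P and Q: p·(-4) + (1−p)·6 = p·6 + (1−p)·(-2) ⟹ 6 + (-10)p = (-2) + 8p ⟹ p = 4/9.
Row indifferent between P and Q: q·5 + (1−q)·(-3) = q·(-4) + (1−q)·2 ⟹ (-3) + 8q = 2 + (-6)q ⟹ q = 5/14.

p = 4/9, q = 5/14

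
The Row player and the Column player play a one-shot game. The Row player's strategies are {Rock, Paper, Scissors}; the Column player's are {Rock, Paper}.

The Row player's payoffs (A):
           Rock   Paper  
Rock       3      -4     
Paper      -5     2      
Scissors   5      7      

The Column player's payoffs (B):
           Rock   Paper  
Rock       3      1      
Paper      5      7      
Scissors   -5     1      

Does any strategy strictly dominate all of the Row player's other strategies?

Scissors

Check whether one of the Row player's strategies beats all alternatives regardless of what the opponent does.
Scissors strictly dominates: vs Rock: 5 > each of {3, -5}; vs Paper: 7 > each of {-4, 2}.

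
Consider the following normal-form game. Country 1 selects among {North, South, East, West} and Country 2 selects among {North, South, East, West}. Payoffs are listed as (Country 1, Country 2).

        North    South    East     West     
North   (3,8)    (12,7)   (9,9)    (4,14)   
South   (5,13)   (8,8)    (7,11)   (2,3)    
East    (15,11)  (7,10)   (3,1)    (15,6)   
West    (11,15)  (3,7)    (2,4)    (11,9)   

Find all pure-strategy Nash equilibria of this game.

Find each player's best response to every opponent strategy; NE are the intersections.
Country 1's best responses — vs North: East (payoff 15); vs South: North (payoff 12); vs East: North (payoff 9); vs West: East (payoff 15).
Country 2's best responses — vs North: West (payoff 14); vs South: North (payoff 13); vs East: North (payoff 11); vs West: North (payoff 15).
The only mutual best response is (East, North); neither player gains by switching there.

(East, North)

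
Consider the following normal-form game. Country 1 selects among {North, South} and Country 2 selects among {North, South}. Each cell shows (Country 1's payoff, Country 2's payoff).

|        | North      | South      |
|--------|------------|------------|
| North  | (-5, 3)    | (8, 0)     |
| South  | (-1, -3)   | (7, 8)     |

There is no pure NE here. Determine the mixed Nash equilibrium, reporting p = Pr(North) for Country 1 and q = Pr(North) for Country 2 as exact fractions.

p = 11/14, q = 1/5

In a mixed NE each player is indifferent between their pure strategies, so the opponent's mix sets the indifference.
Country 2 indifferent between North and South: p·3 + (1−p)·(-3) = p·0 + (1−p)·8 ⟹ (-3) + 6p = 8 + (-8)p ⟹ p = 11/14.
Country 1 indifferent between North and South: q·(-5) + (1−q)·8 = q·(-1) + (1−q)·7 ⟹ 8 + (-13)q = 7 + (-8)q ⟹ q = 1/5.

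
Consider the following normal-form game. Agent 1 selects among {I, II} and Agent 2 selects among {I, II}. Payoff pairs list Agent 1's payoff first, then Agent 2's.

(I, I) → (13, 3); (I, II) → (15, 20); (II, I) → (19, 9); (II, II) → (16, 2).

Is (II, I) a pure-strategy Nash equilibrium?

Yes

Holding Agent 2 at I: Agent 1 gets 19 from II, versus 13 from I. No profitable deviation for Agent 1.
Holding Agent 1 at II: Agent 2 gets 9 from I, versus 2 from II. No profitable deviation for Agent 2 either.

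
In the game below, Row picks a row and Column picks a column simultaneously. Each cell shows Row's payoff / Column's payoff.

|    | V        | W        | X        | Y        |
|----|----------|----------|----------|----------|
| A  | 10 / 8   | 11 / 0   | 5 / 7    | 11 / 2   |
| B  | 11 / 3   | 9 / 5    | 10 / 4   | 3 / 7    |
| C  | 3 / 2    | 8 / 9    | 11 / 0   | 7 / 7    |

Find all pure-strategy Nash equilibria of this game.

Check mutual best responses: a cell is a NE iff neither player can gain by unilaterally deviating.
Row's best responses — vs V: B (payoff 11); vs W: A (payoff 11); vs X: C (payoff 11); vs Y: A (payoff 11).
Column's best responses — vs A: V (payoff 8); vs B: Y (payoff 7); vs C: W (payoff 9).
No cell has both players best-responding. For instance, Row's best reply to W is A, but against A Column prefers V over W.

No pure-strategy Nash equilibrium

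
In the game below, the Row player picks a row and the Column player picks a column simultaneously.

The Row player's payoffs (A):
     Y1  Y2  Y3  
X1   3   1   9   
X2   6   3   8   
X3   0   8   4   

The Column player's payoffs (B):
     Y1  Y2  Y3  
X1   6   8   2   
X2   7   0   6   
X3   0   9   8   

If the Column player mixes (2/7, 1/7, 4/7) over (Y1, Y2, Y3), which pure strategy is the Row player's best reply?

X2

Compute the Row player's expected payoff from each pure strategy against the given mix.
X1: (2/7)·3 + (1/7)·1 + (4/7)·9 = 43/7
X2: (2/7)·6 + (1/7)·3 + (4/7)·8 = 47/7
X3: (2/7)·0 + (1/7)·8 + (4/7)·4 = 24/7
Highest expected payoff is 47/7, from X2.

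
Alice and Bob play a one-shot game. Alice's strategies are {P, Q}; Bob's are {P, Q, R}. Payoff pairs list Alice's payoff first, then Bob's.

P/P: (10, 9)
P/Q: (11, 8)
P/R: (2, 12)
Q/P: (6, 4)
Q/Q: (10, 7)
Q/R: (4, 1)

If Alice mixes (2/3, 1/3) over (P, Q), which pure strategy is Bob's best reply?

R

Bob's best reply maximizes expected payoff against the mix.
P: (2/3)·9 + (1/3)·4 = 22/3
Q: (2/3)·8 + (1/3)·7 = 23/3
R: (2/3)·12 + (1/3)·1 = 25/3
Highest expected payoff is 25/3, from R.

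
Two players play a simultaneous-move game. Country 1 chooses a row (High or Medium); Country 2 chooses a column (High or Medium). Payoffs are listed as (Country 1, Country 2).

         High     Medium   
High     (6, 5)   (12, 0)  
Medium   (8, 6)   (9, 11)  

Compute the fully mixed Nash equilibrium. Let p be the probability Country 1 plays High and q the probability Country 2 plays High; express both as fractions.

p = 1/2, q = 3/5

In a mixed NE each player is indifferent between their pure strategies, so the opponent's mix sets the indifference.
Country 2 indifferent between High and Medium: p·5 + (1−p)·6 = p·0 + (1−p)·11 ⟹ 6 + (-1)p = 11 + (-11)p ⟹ p = 1/2.
Country 1 indifferent between High and Medium: q·6 + (1−q)·12 = q·8 + (1−q)·9 ⟹ 12 + (-6)q = 9 + (-1)q ⟹ q = 3/5.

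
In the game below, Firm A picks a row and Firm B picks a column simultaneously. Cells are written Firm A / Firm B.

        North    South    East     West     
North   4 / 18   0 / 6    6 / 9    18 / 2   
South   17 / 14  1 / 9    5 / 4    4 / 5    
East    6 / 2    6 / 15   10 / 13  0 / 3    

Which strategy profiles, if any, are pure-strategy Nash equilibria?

(South, North) and (East, South)

Find each player's best response to every opponent strategy; NE are the intersections.
Firm A's best responses — vs North: South (payoff 17); vs South: East (payoff 6); vs East: East (payoff 10); vs West: North (payoff 18).
Firm B's best responses — vs North: North (payoff 18); vs South: North (payoff 14); vs East: South (payoff 15).
Mutual best responses occur at (South, North) and (East, South); at each, neither player gains by switching.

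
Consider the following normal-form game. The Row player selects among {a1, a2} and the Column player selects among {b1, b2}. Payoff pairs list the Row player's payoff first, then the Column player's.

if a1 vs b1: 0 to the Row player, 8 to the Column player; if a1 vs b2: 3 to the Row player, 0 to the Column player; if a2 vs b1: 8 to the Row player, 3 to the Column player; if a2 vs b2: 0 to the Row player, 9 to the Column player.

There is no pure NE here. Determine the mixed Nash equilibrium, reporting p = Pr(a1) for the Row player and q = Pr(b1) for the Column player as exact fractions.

In a mixed NE each player is indifferent between their pure strategies, so the opponent's mix sets the indifference.
The Column player indifferent between b1 and b2: p·8 + (1−p)·3 = p·0 + (1−p)·9 ⟹ 3 + 5p = 9 + (-9)p ⟹ p = 3/7.
The Row player indifferent between a1 and a2: q·0 + (1−q)·3 = q·8 + (1−q)·0 ⟹ 3 + (-3)q = 0 + 8q ⟹ q = 3/11.

p = 3/7, q = 3/11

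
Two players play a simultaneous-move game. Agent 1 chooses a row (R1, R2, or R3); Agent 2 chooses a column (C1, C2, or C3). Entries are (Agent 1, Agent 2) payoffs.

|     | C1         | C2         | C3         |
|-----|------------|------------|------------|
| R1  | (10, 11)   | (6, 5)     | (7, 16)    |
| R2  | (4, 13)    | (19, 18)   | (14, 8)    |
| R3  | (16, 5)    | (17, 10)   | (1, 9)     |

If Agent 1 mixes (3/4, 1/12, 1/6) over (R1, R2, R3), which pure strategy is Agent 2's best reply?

Agent 2's best reply maximizes expected payoff against the mix.
C1: (3/4)·11 + (1/12)·13 + (1/6)·5 = 61/6
C2: (3/4)·5 + (1/12)·18 + (1/6)·10 = 83/12
C3: (3/4)·16 + (1/12)·8 + (1/6)·9 = 85/6
Highest expected payoff is 85/6, from C3.

C3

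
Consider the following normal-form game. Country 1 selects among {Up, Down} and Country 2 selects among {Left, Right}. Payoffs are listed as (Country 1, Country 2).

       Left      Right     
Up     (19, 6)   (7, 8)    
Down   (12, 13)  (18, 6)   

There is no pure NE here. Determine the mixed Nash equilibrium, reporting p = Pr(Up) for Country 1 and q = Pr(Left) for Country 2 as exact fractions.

p = 7/9, q = 11/18

Each player's mixing probability is pinned down by making the *other* player indifferent.
Country 2 indifferent between Left and Right: p·6 + (1−p)·13 = p·8 + (1−p)·6 ⟹ 13 + (-7)p = 6 + 2p ⟹ p = 7/9.
Country 1 indifferent between Up and Down: q·19 + (1−q)·7 = q·12 + (1−q)·18 ⟹ 7 + 12q = 18 + (-6)q ⟹ q = 11/18.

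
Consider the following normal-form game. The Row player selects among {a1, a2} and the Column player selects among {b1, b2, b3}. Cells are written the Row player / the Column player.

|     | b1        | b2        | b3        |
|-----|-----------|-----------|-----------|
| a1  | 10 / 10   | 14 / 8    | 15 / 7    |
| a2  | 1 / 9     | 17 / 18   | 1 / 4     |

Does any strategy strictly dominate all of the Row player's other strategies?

A strategy is strictly dominant if it gives the Row player a strictly higher payoff than every other strategy, against every choice by the opponent.
a1 is not dominant: against b2, a2 gives 17 > 14.
a2 is not dominant: against b1, a1 gives 10 > 1.
No single strategy is best against every opponent action.

None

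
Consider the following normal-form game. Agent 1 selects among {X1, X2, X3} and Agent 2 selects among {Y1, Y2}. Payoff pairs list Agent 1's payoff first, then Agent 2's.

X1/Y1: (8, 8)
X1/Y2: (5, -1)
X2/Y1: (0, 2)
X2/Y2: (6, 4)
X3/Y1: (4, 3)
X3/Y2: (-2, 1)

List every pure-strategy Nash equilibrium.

A profile is a Nash equilibrium when each player is best-responding to the other.
Agent 1's best responses — vs Y1: X1 (payoff 8); vs Y2: X2 (payoff 6).
Agent 2's best responses — vs X1: Y1 (payoff 8); vs X2: Y2 (payoff 4); vs X3: Y1 (payoff 3).
Mutual best responses occur at (X1, Y1) and (X2, Y2); at each, neither player gains by switching.

(X1, Y1) and (X2, Y2)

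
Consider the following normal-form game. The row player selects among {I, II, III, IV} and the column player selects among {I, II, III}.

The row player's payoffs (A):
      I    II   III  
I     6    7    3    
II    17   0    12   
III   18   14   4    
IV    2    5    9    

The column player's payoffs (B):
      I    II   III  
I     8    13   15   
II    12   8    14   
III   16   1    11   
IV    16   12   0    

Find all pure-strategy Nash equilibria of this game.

(II, III) and (III, I)

Find each player's best response to every opponent strategy; NE are the intersections.
The row player's best responses — vs I: III (payoff 18); vs II: III (payoff 14); vs III: II (payoff 12).
The column player's best responses — vs I: III (payoff 15); vs II: III (payoff 14); vs III: I (payoff 16); vs IV: I (payoff 16).
Mutual best responses occur at (II, III) and (III, I); at each, neither player gains by switching.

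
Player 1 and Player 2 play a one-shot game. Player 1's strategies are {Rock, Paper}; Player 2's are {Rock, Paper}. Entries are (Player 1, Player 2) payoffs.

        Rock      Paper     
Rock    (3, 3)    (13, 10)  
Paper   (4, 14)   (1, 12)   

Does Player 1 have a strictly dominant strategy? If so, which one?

None

A strategy is strictly dominant if it gives Player 1 a strictly higher payoff than every other strategy, against every choice by the opponent.
Rock is not dominant: against Rock, Paper gives 4 > 3.
Paper is not dominant: against Paper, Rock gives 13 > 1.
No single strategy is best against every opponent action.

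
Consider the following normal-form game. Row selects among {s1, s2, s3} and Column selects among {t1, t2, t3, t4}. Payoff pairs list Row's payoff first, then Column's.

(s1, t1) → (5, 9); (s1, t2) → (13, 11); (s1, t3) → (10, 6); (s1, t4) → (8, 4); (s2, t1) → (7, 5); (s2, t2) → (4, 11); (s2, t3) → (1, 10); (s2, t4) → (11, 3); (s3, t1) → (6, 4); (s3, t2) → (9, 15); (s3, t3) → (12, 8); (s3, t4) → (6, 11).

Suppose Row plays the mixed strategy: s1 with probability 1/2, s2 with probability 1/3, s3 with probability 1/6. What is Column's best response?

Column's best reply maximizes expected payoff against the mix.
t1: (1/2)·9 + (1/3)·5 + (1/6)·4 = 41/6
t2: (1/2)·11 + (1/3)·11 + (1/6)·15 = 35/3
t3: (1/2)·6 + (1/3)·10 + (1/6)·8 = 23/3
t4: (1/2)·4 + (1/3)·3 + (1/6)·11 = 29/6
Highest expected payoff is 35/3, from t2.

t2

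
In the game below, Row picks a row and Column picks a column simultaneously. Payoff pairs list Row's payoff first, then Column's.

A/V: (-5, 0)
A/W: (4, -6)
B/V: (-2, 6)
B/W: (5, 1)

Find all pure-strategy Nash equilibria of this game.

(B, V)

Check mutual best responses: a cell is a NE iff neither player can gain by unilaterally deviating.
Row's best responses — vs V: B (payoff -2); vs W: B (payoff 5).
Column's best responses — vs A: V (payoff 0); vs B: V (payoff 6).
The only mutual best response is (B, V); neither player gains by switching there.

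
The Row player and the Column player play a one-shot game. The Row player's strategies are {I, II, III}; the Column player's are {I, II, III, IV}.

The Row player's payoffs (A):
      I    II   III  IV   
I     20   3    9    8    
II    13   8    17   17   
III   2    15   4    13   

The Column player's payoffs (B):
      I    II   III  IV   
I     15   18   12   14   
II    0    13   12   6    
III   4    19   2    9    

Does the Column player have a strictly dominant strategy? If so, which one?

II

A strategy is strictly dominant if it gives the Column player a strictly higher payoff than every other strategy, against every choice by the opponent.
II strictly dominates: vs I: 18 > each of {15, 12, 14}; vs II: 13 > each of {0, 12, 6}; vs III: 19 > each of {4, 2, 9}.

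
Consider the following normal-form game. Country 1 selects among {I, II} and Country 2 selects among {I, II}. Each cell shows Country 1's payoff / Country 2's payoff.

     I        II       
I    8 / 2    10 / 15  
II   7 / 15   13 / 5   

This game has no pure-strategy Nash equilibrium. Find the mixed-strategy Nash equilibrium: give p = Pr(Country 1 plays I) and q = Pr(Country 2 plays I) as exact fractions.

p = 10/23, q = 3/4

In a mixed NE each player is indifferent between their pure strategies, so the opponent's mix sets the indifference.
Country 2 indifferent between I and II: p·2 + (1−p)·15 = p·15 + (1−p)·5 ⟹ 15 + (-13)p = 5 + 10p ⟹ p = 10/23.
Country 1 indifferent between I and II: q·8 + (1−q)·10 = q·7 + (1−q)·13 ⟹ 10 + (-2)q = 13 + (-6)q ⟹ q = 3/4.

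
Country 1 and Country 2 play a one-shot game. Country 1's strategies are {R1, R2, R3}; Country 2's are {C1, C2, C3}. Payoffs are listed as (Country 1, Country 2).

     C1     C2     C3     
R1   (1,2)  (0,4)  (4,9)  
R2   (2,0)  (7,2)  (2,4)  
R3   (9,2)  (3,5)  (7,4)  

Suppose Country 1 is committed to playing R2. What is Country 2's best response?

With Country 1 fixed at R2, Country 2's payoffs are: C1 → 0, C2 → 2, C3 → 4.
The maximum is 4, achieved by C3.

C3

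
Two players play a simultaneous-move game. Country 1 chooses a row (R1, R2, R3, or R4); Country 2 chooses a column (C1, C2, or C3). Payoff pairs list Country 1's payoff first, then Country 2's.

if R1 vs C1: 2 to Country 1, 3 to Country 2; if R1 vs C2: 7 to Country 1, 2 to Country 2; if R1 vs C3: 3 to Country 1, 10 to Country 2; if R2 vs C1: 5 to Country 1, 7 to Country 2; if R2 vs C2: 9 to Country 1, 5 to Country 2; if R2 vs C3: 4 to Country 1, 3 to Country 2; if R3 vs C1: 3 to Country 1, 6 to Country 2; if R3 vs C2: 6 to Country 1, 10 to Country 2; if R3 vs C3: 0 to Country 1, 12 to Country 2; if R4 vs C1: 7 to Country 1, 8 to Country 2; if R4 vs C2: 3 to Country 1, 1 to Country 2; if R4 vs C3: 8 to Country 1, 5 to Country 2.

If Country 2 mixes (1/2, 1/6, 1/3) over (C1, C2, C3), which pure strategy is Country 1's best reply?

R4

Compute Country 1's expected payoff from each pure strategy against the given mix.
R1: (1/2)·2 + (1/6)·7 + (1/3)·3 = 19/6
R2: (1/2)·5 + (1/6)·9 + (1/3)·4 = 16/3
R3: (1/2)·3 + (1/6)·6 + (1/3)·0 = 5/2
R4: (1/2)·7 + (1/6)·3 + (1/3)·8 = 20/3
Highest expected payoff is 20/3, from R4.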